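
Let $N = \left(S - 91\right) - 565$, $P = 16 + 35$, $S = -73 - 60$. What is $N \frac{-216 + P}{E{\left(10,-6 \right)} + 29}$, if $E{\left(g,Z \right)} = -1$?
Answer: $\frac{130185}{28} \approx 4649.5$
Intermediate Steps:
$S = -133$ ($S = -73 - 60 = -133$)
$P = 51$
$N = -789$ ($N = \left(-133 - 91\right) - 565 = -224 - 565 = -789$)
$N \frac{-216 + P}{E{\left(10,-6 \right)} + 29} = - 789 \frac{-216 + 51}{-1 + 29} = - 789 \left(- \frac{165}{28}\right) = - 789 \left(\left(-165\right) \frac{1}{28}\right) = \left(-789\right) \left(- \frac{165}{28}\right) = \frac{130185}{28}$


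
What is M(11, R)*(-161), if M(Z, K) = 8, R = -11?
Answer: -1288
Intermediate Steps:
M(11, R)*(-161) = 8*(-161) = -1288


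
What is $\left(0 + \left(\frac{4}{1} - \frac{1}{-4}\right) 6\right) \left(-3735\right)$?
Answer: $- \frac{190485}{2} \approx -95243.0$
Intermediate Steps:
$\left(0 + \left(\frac{4}{1} - \frac{1}{-4}\right) 6\right) \left(-3735\right) = \left(0 + \left(4 \cdot 1 - - \frac{1}{4}\right) 6\right) \left(-3735\right) = \left(0 + \left(4 + \frac{1}{4}\right) 6\right) \left(-3735\right) = \left(0 + \frac{17}{4} \cdot 6\right) \left(-3735\right) = \left(0 + \frac{51}{2}\right) \left(-3735\right) = \frac{51}{2} \left(-3735\right) = - \frac{190485}{2}$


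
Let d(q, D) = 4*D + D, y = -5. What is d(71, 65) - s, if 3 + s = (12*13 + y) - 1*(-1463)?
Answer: -1286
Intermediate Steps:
d(q, D) = 5*D
s = 1611 (s = -3 + ((12*13 - 5) - 1*(-1463)) = -3 + ((156 - 5) + 1463) = -3 + (151 + 1463) = -3 + 1614 = 1611)
d(71, 65) - s = 5*65 - 1*1611 = 325 - 1611 = -1286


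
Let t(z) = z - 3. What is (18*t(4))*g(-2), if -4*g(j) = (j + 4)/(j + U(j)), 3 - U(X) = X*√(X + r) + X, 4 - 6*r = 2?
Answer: -81/47 + 18*I*√15/47 ≈ -1.7234 + 1.4833*I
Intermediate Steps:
r = ⅓ (r = ⅔ - ⅙*2 = ⅔ - ⅓ = ⅓ ≈ 0.33333)
U(X) = 3 - X - X*√(⅓ + X) (U(X) = 3 - (X*√(X + ⅓) + X) = 3 - (X*√(⅓ + X) + X) = 3 - (X + X*√(⅓ + X)) = 3 + (-X - X*√(⅓ + X)) = 3 - X - X*√(⅓ + X))
t(z) = -3 + z
g(j) = -(4 + j)/(4*(3 - j*√(3 + 9*j)/3)) (g(j) = -(j + 4)/(4*(j + (3 - j - j*√(3 + 9*j)/3))) = -(4 + j)/(4*(3 - j*√(3 + 9*j)/3)))
(18*t(4))*g(-2) = (18*(-3 + 4))*(3*(4 - 2)/(4*(-9 - 2*√3*√(1 + 3*(-2))))) = (18*1)*((¾)*2/(-9 - 2*√3*√(1 - 6))) = 18*((¾)*2/(-9 - 2*√3*√(-5))) = 18*((¾)*2/(-9 - 2*√3*I*√5)) = 18*((¾)*2/(-9 - 2*I*√15)) = 18*(3/(2*(-9 - 2*I*√15))) = 27/(-9 - 2*I*√15)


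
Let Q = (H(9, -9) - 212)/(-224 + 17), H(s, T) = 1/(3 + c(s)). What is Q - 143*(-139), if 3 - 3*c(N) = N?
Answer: 4114750/207 ≈ 19878.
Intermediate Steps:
c(N) = 1 - N/3
H(s, T) = 1/(4 - s/3) (H(s, T) = 1/(3 + (1 - s/3)) = 1/(4 - s/3))
Q = 211/207 (Q = (-3/(-12 + 9) - 212)/(-224 + 17) = (-3/(-3) - 212)/(-207) = (-3*(-⅓) - 212)*(-1/207) = (1 - 212)*(-1/207) = -211*(-1/207) = 211/207 ≈ 1.0193)
Q - 143*(-139) = 211/207 - 143*(-139) = 211/207 + 19877 = 4114750/207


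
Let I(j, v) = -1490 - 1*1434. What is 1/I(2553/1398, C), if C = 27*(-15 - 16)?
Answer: -1/2924 ≈ -0.00034200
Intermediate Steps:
C = -837 (C = 27*(-31) = -837)
I(j, v) = -2924 (I(j, v) = -1490 - 1434 = -2924)
1/I(2553/1398, C) = 1/(-2924) = -1/2924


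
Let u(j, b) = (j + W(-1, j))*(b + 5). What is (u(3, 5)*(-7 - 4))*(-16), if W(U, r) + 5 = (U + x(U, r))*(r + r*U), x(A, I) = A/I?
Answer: -3520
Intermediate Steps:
W(U, r) = -5 + (U + U/r)*(r + U*r) (W(U, r) = -5 + (U + U/r)*(r + r*U) = -5 + (U + U/r)*(r + U*r))
u(j, b) = (-5 + j)*(5 + b) (u(j, b) = (j + (-5 - 1 + (-1)² - j + j*(-1)²))*(b + 5) = (j + (-5 - 1 + 1 - j + j*1))*(5 + b) = (j + (-5 - 1 + 1 - j + j))*(5 + b) = (j - 5)*(5 + b) = (-5 + j)*(5 + b))
(u(3, 5)*(-7 - 4))*(-16) = ((-25 - 5*5 + 5*3 + 5*3)*(-7 - 4))*(-16) = ((-25 - 25 + 15 + 15)*(-11))*(-16) = -20*(-11)*(-16) = 220*(-16) = -3520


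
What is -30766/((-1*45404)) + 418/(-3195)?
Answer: 39659249/72532890 ≈ 0.54678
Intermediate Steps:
-30766/((-1*45404)) + 418/(-3195) = -30766/(-45404) + 418*(-1/3195) = -30766*(-1/45404) - 418/3195 = 15383/22702 - 418/3195 = 39659249/72532890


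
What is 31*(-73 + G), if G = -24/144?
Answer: -13609/6 ≈ -2268.2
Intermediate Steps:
G = -1/6 (G = -24*1/144 = -1/6 ≈ -0.16667)
31*(-73 + G) = 31*(-73 - 1/6) = 31*(-439/6) = -13609/6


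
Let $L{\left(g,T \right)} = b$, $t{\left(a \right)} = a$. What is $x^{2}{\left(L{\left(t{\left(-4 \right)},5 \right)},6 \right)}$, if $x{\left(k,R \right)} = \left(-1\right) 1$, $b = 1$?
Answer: $1$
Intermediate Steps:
$L{\left(g,T \right)} = 1$
$x{\left(k,R \right)} = -1$
$x^{2}{\left(L{\left(t{\left(-4 \right)},5 \right)},6 \right)} = \left(-1\right)^{2} = 1$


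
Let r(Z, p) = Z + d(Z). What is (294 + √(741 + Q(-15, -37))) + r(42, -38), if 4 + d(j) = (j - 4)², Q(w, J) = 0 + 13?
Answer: 1776 + √754 ≈ 1803.5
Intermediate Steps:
Q(w, J) = 13
d(j) = -4 + (-4 + j)² (d(j) = -4 + (j - 4)² = -4 + (-4 + j)²)
r(Z, p) = -4 + Z + (-4 + Z)² (r(Z, p) = Z + (-4 + (-4 + Z)²) = -4 + Z + (-4 + Z)²)
(294 + √(741 + Q(-15, -37))) + r(42, -38) = (294 + √(741 + 13)) + (-4 + 42 + (-4 + 42)²) = (294 + √754) + (-4 + 42 + 38²) = (294 + √754) + (-4 + 42 + 1444) = (294 + √754) + 1482 = 1776 + √754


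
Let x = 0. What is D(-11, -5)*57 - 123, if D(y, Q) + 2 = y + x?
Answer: -864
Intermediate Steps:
D(y, Q) = -2 + y (D(y, Q) = -2 + (y + 0) = -2 + y)
D(-11, -5)*57 - 123 = (-2 - 11)*57 - 123 = -13*57 - 123 = -741 - 123 = -864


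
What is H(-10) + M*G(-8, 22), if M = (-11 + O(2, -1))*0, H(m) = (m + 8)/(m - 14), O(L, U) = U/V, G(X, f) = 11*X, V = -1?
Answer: 1/12 ≈ 0.083333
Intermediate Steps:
O(L, U) = -U (O(L, U) = U/(-1) = U*(-1) = -U)
H(m) = (8 + m)/(-14 + m)
M = 0 (M = (-11 - 1*(-1))*0 = (-11 + 1)*0 = -10*0 = 0)
H(-10) + M*G(-8, 22) = (8 - 10)/(-14 - 10) + 0*(11*(-8)) = -2/(-24) + 0*(-88) = -1/24*(-2) + 0 = 1/12 + 0 = 1/12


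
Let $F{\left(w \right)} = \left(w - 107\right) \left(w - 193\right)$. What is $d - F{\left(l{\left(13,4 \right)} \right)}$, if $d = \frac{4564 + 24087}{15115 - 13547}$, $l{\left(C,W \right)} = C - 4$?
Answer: $- \frac{4035075}{224} \approx -18014.0$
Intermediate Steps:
$l{\left(C,W \right)} = -4 + C$ ($l{\left(C,W \right)} = C - 4 = -4 + C$)
$d = \frac{4093}{224}$ ($d = \frac{28651}{1568} = 28651 \cdot \frac{1}{1568} = \frac{4093}{224} \approx 18.272$)
$F{\left(w \right)} = \left(-193 + w\right) \left(-107 + w\right)$ ($F{\left(w \right)} = \left(-107 + w\right) \left(-193 + w\right) = \left(-193 + w\right) \left(-107 + w\right)$)
$d - F{\left(l{\left(13,4 \right)} \right)} = \frac{4093}{224} - \left(20651 + \left(-4 + 13\right)^{2} - 300 \left(-4 + 13\right)\right) = \frac{4093}{224} - \left(20651 + 9^{2} - 2700\right) = \frac{4093}{224} - \left(20651 + 81 - 2700\right) = \frac{4093}{224} - 18032 = - \frac{4035075}{224}$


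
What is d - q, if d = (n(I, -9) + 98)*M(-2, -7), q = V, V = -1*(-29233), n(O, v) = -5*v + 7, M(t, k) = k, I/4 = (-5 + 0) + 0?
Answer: -30283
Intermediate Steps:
I = -20 (I = 4*((-5 + 0) + 0) = 4*(-5 + 0) = 4*(-5) = -20)
n(O, v) = 7 - 5*v
V = 29233
q = 29233
d = -1050 (d = ((7 - 5*(-9)) + 98)*(-7) = ((7 + 45) + 98)*(-7) = (52 + 98)*(-7) = 150*(-7) = -1050)
d - q = -1050 - 1*29233 = -1050 - 29233 = -30283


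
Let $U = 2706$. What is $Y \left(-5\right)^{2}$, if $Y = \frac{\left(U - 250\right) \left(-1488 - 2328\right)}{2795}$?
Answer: $- \frac{46860480}{559} \approx -83829.0$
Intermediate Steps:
$Y = - \frac{9372096}{2795}$ ($Y = \frac{\left(2706 - 250\right) \left(-1488 - 2328\right)}{2795} = 2456 \left(-3816\right) \frac{1}{2795} = \left(-9372096\right) \frac{1}{2795} = - \frac{9372096}{2795} \approx -3353.2$)
$Y \left(-5\right)^{2} = - \frac{9372096 \left(-5\right)^{2}}{2795} = \left(- \frac{9372096}{2795}\right) 25 = - \frac{46860480}{559}$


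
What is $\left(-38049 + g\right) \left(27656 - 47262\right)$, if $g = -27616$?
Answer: $1287427990$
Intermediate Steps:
$\left(-38049 + g\right) \left(27656 - 47262\right) = \left(-38049 - 27616\right) \left(27656 - 47262\right) = \left(-65665\right) \left(-19606\right) = 1287427990$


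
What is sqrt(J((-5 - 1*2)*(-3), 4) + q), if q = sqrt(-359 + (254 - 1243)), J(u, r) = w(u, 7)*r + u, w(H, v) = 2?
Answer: sqrt(29 + 2*I*sqrt(337)) ≈ 6.1558 + 2.9822*I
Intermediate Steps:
J(u, r) = u + 2*r (J(u, r) = 2*r + u = u + 2*r)
q = 2*I*sqrt(337) (q = sqrt(-359 - 989) = sqrt(-1348) = 2*I*sqrt(337) ≈ 36.715*I)
sqrt(J((-5 - 1*2)*(-3), 4) + q) = sqrt(((-5 - 1*2)*(-3) + 2*4) + 2*I*sqrt(337)) = sqrt(((-5 - 2)*(-3) + 8) + 2*I*sqrt(337)) = sqrt((-7*(-3) + 8) + 2*I*sqrt(337)) = sqrt((21 + 8) + 2*I*sqrt(337)) = sqrt(29 + 2*I*sqrt(337))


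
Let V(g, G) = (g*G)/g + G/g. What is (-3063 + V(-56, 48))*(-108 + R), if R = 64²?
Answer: -84190668/7 ≈ -1.2027e+7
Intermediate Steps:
R = 4096
V(g, G) = G + G/g (V(g, G) = (G*g)/g + G/g = G + G/g)
(-3063 + V(-56, 48))*(-108 + R) = (-3063 + (48 + 48/(-56)))*(-108 + 4096) = (-3063 + (48 + 48*(-1/56)))*3988 = (-3063 + (48 - 6/7))*3988 = (-3063 + 330/7)*3988 = -21111/7*3988 = -84190668/7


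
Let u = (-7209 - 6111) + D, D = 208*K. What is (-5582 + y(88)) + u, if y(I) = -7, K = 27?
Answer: -13293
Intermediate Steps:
D = 5616 (D = 208*27 = 5616)
u = -7704 (u = (-7209 - 6111) + 5616 = -13320 + 5616 = -7704)
(-5582 + y(88)) + u = (-5582 - 7) - 7704 = -5589 - 7704 = -13293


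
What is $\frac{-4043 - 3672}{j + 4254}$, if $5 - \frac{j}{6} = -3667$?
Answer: $- \frac{7715}{26286} \approx -0.2935$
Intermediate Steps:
$j = 22032$ ($j = 30 - -22002 = 30 + 22002 = 22032$)
$\frac{-4043 - 3672}{j + 4254} = \frac{-4043 - 3672}{22032 + 4254} = - \frac{7715}{26286}$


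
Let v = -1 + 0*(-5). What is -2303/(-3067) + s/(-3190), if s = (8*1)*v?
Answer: 3685553/4891865 ≈ 0.75340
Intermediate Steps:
v = -1 (v = -1 + 0 = -1)
s = -8 (s = (8*1)*(-1) = 8*(-1) = -8)
-2303/(-3067) + s/(-3190) = -2303/(-3067) - 8/(-3190) = -2303*(-1/3067) - 8*(-1/3190) = 2303/3067 + 4/1595 = 3685553/4891865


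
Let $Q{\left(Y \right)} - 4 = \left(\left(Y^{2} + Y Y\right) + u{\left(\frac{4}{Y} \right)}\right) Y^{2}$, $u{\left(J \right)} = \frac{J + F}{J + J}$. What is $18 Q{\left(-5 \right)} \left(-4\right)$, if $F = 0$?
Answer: $-91188$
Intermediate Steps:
$u{\left(J \right)} = \frac{1}{2}$ ($u{\left(J \right)} = \frac{J + 0}{J + J} = \frac{J}{2 J} = J \frac{1}{2 J} = \frac{1}{2}$)
$Q{\left(Y \right)} = 4 + Y^{2} \left(\frac{1}{2} + 2 Y^{2}\right)$ ($Q{\left(Y \right)} = 4 + \left(\left(Y^{2} + Y Y\right) + \frac{1}{2}\right) Y^{2} = 4 + \left(\left(Y^{2} + Y^{2}\right) + \frac{1}{2}\right) Y^{2} = 4 + \left(2 Y^{2} + \frac{1}{2}\right) Y^{2} = 4 + \left(\frac{1}{2} + 2 Y^{2}\right) Y^{2} = 4 + Y^{2} \left(\frac{1}{2} + 2 Y^{2}\right)$)
$18 Q{\left(-5 \right)} \left(-4\right) = 18 \left(4 + \frac{\left(-5\right)^{2}}{2} + 2 \left(-5\right)^{4}\right) \left(-4\right) = 18 \left(4 + \frac{1}{2} \cdot 25 + 2 \cdot 625\right) \left(-4\right) = 18 \left(4 + \frac{25}{2} + 1250\right) \left(-4\right) = 18 \cdot \frac{2533}{2} \left(-4\right) = 22797 \left(-4\right) = -91188$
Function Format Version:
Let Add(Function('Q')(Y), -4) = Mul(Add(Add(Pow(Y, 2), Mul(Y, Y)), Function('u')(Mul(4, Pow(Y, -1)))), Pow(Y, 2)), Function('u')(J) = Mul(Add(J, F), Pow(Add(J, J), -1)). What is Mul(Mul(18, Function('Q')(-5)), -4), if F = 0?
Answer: -91188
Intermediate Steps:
Function('u')(J) = Rational(1, 2) (Function('u')(J) = Mul(Add(J, 0), Pow(Add(J, J), -1)) = Mul(J, Pow(Mul(2, J), -1)) = Mul(J, Mul(Rational(1, 2), Pow(J, -1))) = Rational(1, 2))
Function('Q')(Y) = Add(4, Mul(Pow(Y, 2), Add(Rational(1, 2), Mul(2, Pow(Y, 2))))) (Function('Q')(Y) = Add(4, Mul(Add(Add(Pow(Y, 2), Mul(Y, Y)), Rational(1, 2)), Pow(Y, 2))) = Add(4, Mul(Add(Add(Pow(Y, 2), Pow(Y, 2)), Rational(1, 2)), Pow(Y, 2))) = Add(4, Mul(Add(Mul(2, Pow(Y, 2)), Rational(1, 2)), Pow(Y, 2))) = Add(4, Mul(Add(Rational(1, 2), Mul(2, Pow(Y, 2))), Pow(Y, 2))) = Add(4, Mul(Pow(Y, 2), Add(Rational(1, 2), Mul(2, Pow(Y, 2))))))
Mul(Mul(18, Function('Q')(-5)), -4) = Mul(Mul(18, Add(4, Mul(Rational(1, 2), Pow(-5, 2)), Mul(2, Pow(-5, 4)))), -4) = Mul(Mul(18, Add(4, Mul(Rational(1, 2), 25), Mul(2, 625))), -4) = Mul(Mul(18, Add(4, Rational(25, 2), 1250)), -4) = Mul(Mul(18, Rational(2533, 2)), -4) = Mul(22797, -4) = -91188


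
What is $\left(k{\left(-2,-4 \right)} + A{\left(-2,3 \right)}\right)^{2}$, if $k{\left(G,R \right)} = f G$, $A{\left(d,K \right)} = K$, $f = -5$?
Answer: $169$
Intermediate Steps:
$k{\left(G,R \right)} = - 5 G$
$\left(k{\left(-2,-4 \right)} + A{\left(-2,3 \right)}\right)^{2} = \left(\left(-5\right) \left(-2\right) + 3\right)^{2} = \left(10 + 3\right)^{2} = 13^{2} = 169$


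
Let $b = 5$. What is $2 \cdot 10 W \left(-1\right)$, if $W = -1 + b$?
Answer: $-80$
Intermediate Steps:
$W = 4$ ($W = -1 + 5 = 4$)
$2 \cdot 10 W \left(-1\right) = 2 \cdot 10 \cdot 4 \left(-1\right) = 20 \left(-4\right) = -80$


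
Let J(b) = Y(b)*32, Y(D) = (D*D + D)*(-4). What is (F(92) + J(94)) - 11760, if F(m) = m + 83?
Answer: -1154625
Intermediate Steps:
F(m) = 83 + m
Y(D) = -4*D - 4*D² (Y(D) = (D² + D)*(-4) = (D + D²)*(-4) = -4*D - 4*D²)
J(b) = -128*b*(1 + b) (J(b) = -4*b*(1 + b)*32 = -128*b*(1 + b))
(F(92) + J(94)) - 11760 = ((83 + 92) - 128*94*(1 + 94)) - 11760 = (175 - 128*94*95) - 11760 = (175 - 1143040) - 11760 = -1142865 - 11760 = -1154625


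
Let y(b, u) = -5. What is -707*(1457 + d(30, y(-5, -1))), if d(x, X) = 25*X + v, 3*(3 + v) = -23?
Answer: -2802548/3 ≈ -9.3418e+5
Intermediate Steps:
v = -32/3 (v = -3 + (1/3)*(-23) = -3 - 23/3 = -32/3 ≈ -10.667)
d(x, X) = -32/3 + 25*X (d(x, X) = 25*X - 32/3 = -32/3 + 25*X)
-707*(1457 + d(30, y(-5, -1))) = -707*(1457 + (-32/3 + 25*(-5))) = -707*(1457 + (-32/3 - 125)) = -707*(1457 - 407/3) = -707*3964/3 = -2802548/3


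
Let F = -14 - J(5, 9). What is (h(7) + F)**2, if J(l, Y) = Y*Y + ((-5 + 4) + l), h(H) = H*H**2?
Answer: 59536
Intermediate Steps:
h(H) = H**3
J(l, Y) = -1 + l + Y**2 (J(l, Y) = Y**2 + (-1 + l) = -1 + l + Y**2)
F = -99 (F = -14 - (-1 + 5 + 9**2) = -14 - (-1 + 5 + 81) = -14 - 1*85 = -14 - 85 = -99)
(h(7) + F)**2 = (7**3 - 99)**2 = (343 - 99)**2 = 244**2 = 59536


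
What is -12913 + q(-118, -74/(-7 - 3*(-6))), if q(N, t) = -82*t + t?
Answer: -136049/11 ≈ -12368.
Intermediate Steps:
q(N, t) = -81*t
-12913 + q(-118, -74/(-7 - 3*(-6))) = -12913 - (-5994)/(-7 - 3*(-6)) = -12913 - (-5994)/(-7 + 18) = -12913 - (-5994)/11 = -12913 - 81*(-74/11) = -12913 + 5994/11 = -136049/11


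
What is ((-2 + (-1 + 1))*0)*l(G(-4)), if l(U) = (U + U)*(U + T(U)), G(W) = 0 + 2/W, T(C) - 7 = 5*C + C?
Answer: 0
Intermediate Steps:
T(C) = 7 + 6*C (T(C) = 7 + (5*C + C) = 7 + 6*C)
G(W) = 2/W
l(U) = 2*U*(7 + 7*U) (l(U) = (U + U)*(U + (7 + 6*U)) = (2*U)*(7 + 7*U) = 2*U*(7 + 7*U))
((-2 + (-1 + 1))*0)*l(G(-4)) = ((-2 + (-1 + 1))*0)*(14*(2/(-4))*(1 + 2/(-4))) = ((-2 + 0)*0)*(14*(2*(-1/4))*(1 + 2*(-1/4))) = (-2*0)*(14*(-1/2)*(1 - 1/2)) = 0*(14*(-1/2)*(1/2)) = 0*(-7/2) = 0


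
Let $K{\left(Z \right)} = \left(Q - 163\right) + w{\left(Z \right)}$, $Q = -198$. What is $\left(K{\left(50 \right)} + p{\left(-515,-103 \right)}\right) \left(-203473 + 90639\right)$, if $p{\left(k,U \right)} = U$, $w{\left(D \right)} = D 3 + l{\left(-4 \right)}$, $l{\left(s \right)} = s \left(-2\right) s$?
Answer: $39040564$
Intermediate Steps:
$l{\left(s \right)} = - 2 s^{2}$ ($l{\left(s \right)} = - 2 s s = - 2 s^{2}$)
$w{\left(D \right)} = -32 + 3 D$ ($w{\left(D \right)} = D 3 - 2 \left(-4\right)^{2} = 3 D - 32 = -32 + 3 D$)
$K{\left(Z \right)} = -393 + 3 Z$ ($K{\left(Z \right)} = \left(-198 - 163\right) + \left(-32 + 3 Z\right) = -361 + \left(-32 + 3 Z\right) = -393 + 3 Z$)
$\left(K{\left(50 \right)} + p{\left(-515,-103 \right)}\right) \left(-203473 + 90639\right) = \left(\left(-393 + 3 \cdot 50\right) - 103\right) \left(-203473 + 90639\right) = \left(\left(-393 + 150\right) - 103\right) \left(-112834\right) = \left(-243 - 103\right) \left(-112834\right) = \left(-346\right) \left(-112834\right) = 39040564$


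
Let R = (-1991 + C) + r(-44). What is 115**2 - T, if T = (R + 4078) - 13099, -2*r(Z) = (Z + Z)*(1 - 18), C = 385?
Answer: 24600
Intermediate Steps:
r(Z) = 17*Z (r(Z) = -(Z + Z)*(1 - 18)/2 = -2*Z*(-17)/2 = -(-17)*Z = 17*Z)
R = -2354 (R = (-1991 + 385) + 17*(-44) = -1606 - 748 = -2354)
T = -11375 (T = (-2354 + 4078) - 13099 = 1724 - 13099 = -11375)
115**2 - T = 115**2 - 1*(-11375) = 13225 + 11375 = 24600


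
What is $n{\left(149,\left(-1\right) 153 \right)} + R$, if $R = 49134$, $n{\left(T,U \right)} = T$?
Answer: $49283$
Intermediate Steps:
$n{\left(149,\left(-1\right) 153 \right)} + R = 149 + 49134 = 49283$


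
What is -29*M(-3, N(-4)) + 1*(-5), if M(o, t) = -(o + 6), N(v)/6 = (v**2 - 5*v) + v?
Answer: 82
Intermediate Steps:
N(v) = -24*v + 6*v**2 (N(v) = 6*((v**2 - 5*v) + v) = 6*(v**2 - 4*v) = -24*v + 6*v**2)
M(o, t) = -6 - o (M(o, t) = -(6 + o) = -6 - o)
-29*M(-3, N(-4)) + 1*(-5) = -29*(-6 - 1*(-3)) + 1*(-5) = -29*(-6 + 3) - 5 = -29*(-3) - 5 = 87 - 5 = 82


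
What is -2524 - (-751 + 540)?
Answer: -2313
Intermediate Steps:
-2524 - (-751 + 540) = -2524 - 1*(-211) = -2524 + 211 = -2313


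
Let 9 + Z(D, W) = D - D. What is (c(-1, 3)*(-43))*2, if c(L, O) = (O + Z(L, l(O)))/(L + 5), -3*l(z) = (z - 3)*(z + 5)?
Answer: 129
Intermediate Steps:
l(z) = -(-3 + z)*(5 + z)/3 (l(z) = -(z - 3)*(z + 5)/3 = -(-3 + z)*(5 + z)/3)
Z(D, W) = -9 (Z(D, W) = -9 + (D - D) = -9 + 0 = -9)
c(L, O) = (-9 + O)/(5 + L) (c(L, O) = (O - 9)/(L + 5) = (-9 + O)/(5 + L))
(c(-1, 3)*(-43))*2 = (((-9 + 3)/(5 - 1))*(-43))*2 = ((-6/4)*(-43))*2 = (((¼)*(-6))*(-43))*2 = -3/2*(-43)*2 = (129/2)*2 = 129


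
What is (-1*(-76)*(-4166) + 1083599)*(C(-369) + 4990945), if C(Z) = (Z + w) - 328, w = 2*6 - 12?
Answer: 3827435381784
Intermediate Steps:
w = 0 (w = 12 - 12 = 0)
C(Z) = -328 + Z (C(Z) = (Z + 0) - 328 = Z - 328 = -328 + Z)
(-1*(-76)*(-4166) + 1083599)*(C(-369) + 4990945) = (-1*(-76)*(-4166) + 1083599)*((-328 - 369) + 4990945) = (76*(-4166) + 1083599)*(-697 + 4990945) = (-316616 + 1083599)*4990248 = 766983*4990248 = 3827435381784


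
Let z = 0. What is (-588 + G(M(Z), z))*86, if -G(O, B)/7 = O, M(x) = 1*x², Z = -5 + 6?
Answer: -51170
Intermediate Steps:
Z = 1
M(x) = x²
G(O, B) = -7*O
(-588 + G(M(Z), z))*86 = (-588 - 7*1²)*86 = (-588 - 7*1)*86 = (-588 - 7)*86 = -595*86 = -51170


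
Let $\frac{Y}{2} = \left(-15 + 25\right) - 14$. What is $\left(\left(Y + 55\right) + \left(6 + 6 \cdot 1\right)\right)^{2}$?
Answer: $3481$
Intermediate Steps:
$Y = -8$ ($Y = 2 \left(\left(-15 + 25\right) - 14\right) = 2 \left(10 - 14\right) = 2 \left(-4\right) = -8$)
$\left(\left(Y + 55\right) + \left(6 + 6 \cdot 1\right)\right)^{2} = \left(\left(-8 + 55\right) + \left(6 + 6 \cdot 1\right)\right)^{2} = \left(47 + \left(6 + 6\right)\right)^{2} = \left(47 + 12\right)^{2} = 59^{2} = 3481$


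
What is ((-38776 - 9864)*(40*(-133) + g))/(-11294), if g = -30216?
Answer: -864235520/5647 ≈ -1.5304e+5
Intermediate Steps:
((-38776 - 9864)*(40*(-133) + g))/(-11294) = ((-38776 - 9864)*(40*(-133) - 30216))/(-11294) = -48640*(-5320 - 30216)*(-1/11294) = -48640*(-35536)*(-1/11294) = 1728471040*(-1/11294) = -864235520/5647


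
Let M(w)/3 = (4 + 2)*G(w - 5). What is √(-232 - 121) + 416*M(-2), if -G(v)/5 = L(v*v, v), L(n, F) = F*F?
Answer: -1834560 + I*√353 ≈ -1.8346e+6 + 18.788*I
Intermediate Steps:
L(n, F) = F²
G(v) = -5*v²
M(w) = -90*(-5 + w)² (M(w) = 3*((4 + 2)*(-5*(w - 5)²)) = 3*(6*(-5*(-5 + w)²)) = 3*(-30*(-5 + w)²) = -90*(-5 + w)²)
√(-232 - 121) + 416*M(-2) = √(-232 - 121) + 416*(-90*(-5 - 2)²) = √(-353) + 416*(-90*(-7)²) = I*√353 + 416*(-90*49) = I*√353 + 416*(-4410) = I*√353 - 1834560 = -1834560 + I*√353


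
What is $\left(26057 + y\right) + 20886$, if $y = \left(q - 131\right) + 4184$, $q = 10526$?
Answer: $61522$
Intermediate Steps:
$y = 14579$ ($y = \left(10526 - 131\right) + 4184 = 10395 + 4184 = 14579$)
$\left(26057 + y\right) + 20886 = \left(26057 + 14579\right) + 20886 = 40636 + 20886 = 61522$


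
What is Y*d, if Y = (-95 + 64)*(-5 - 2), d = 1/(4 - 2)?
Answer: 217/2 ≈ 108.50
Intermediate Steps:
d = 1/2 ≈ 0.50000
Y = 217 (Y = -31*(-7) = 217)
Y*d = 217*(1/2) = 217/2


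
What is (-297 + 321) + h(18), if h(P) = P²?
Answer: 348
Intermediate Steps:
(-297 + 321) + h(18) = (-297 + 321) + 18² = 24 + 324 = 348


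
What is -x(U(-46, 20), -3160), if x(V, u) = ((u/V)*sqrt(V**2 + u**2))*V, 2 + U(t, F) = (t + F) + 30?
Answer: 6320*sqrt(2496401) ≈ 9.9856e+6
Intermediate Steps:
U(t, F) = 28 + F + t (U(t, F) = -2 + ((t + F) + 30) = -2 + ((F + t) + 30) = -2 + (30 + F + t) = 28 + F + t)
x(V, u) = u*sqrt(V**2 + u**2) (x(V, u) = (u*sqrt(V**2 + u**2)/V)*V = u*sqrt(V**2 + u**2))
-x(U(-46, 20), -3160) = -(-3160)*sqrt((28 + 20 - 46)**2 + (-3160)**2) = -(-3160)*sqrt(2**2 + 9985600) = -(-3160)*sqrt(4 + 9985600) = -(-3160)*sqrt(9985604) = -(-3160)*2*sqrt(2496401) = -(-6320)*sqrt(2496401) = 6320*sqrt(2496401)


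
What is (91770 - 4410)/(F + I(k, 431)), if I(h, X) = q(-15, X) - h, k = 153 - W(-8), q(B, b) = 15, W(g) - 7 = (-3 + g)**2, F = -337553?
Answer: -29120/112521 ≈ -0.25880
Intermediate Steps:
W(g) = 7 + (-3 + g)**2
k = 25 (k = 153 - (7 + (-3 - 8)**2) = 153 - (7 + (-11)**2) = 153 - (7 + 121) = 153 - 1*128 = 153 - 128 = 25)
I(h, X) = 15 - h
(91770 - 4410)/(F + I(k, 431)) = (91770 - 4410)/(-337553 + (15 - 1*25)) = 87360/(-337553 + (15 - 25)) = 87360/(-337553 - 10) = 87360/(-337563) = 87360*(-1/337563) = -29120/112521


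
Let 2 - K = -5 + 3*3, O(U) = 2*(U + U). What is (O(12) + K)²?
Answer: 2116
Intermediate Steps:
O(U) = 4*U (O(U) = 2*(2*U) = 4*U)
K = -2 (K = 2 - (-5 + 3*3) = 2 - (-5 + 9) = 2 - 1*4 = 2 - 4 = -2)
(O(12) + K)² = (4*12 - 2)² = (48 - 2)² = 46² = 2116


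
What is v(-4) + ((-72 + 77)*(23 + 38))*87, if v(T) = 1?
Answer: 26536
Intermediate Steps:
v(-4) + ((-72 + 77)*(23 + 38))*87 = 1 + ((-72 + 77)*(23 + 38))*87 = 1 + (5*61)*87 = 1 + 305*87 = 1 + 26535 = 26536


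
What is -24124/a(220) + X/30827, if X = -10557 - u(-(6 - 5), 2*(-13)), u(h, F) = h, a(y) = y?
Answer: -6430973/58465 ≈ -110.00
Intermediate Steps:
X = -10556 (X = -10557 - (-1)*(6 - 5) = -10557 - (-1) = -10557 - 1*(-1) = -10557 + 1 = -10556)
-24124/a(220) + X/30827 = -24124/220 - 10556/30827 = -24124*1/220 - 10556*1/30827 = -6031/55 - 364/1063 = -6430973/58465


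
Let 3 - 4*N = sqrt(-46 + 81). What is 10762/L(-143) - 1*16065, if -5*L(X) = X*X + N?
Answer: -53754874118275/3345538183 - 107620*sqrt(35)/3345538183 ≈ -16068.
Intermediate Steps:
N = 3/4 - sqrt(35)/4 (N = 3/4 - sqrt(-46 + 81)/4 = 3/4 - sqrt(35)/4 ≈ -0.72902)
L(X) = -3/20 - X**2/5 + sqrt(35)/20 (L(X) = -(X*X + (3/4 - sqrt(35)/4))/5 = -(X**2 + (3/4 - sqrt(35)/4))/5 = -(3/4 + X**2 - sqrt(35)/4)/5 = -3/20 - X**2/5 + sqrt(35)/20)
10762/L(-143) - 1*16065 = 10762/(-3/20 - 1/5*(-143)**2 + sqrt(35)/20) - 1*16065 = 10762/(-3/20 - 1/5*20449 + sqrt(35)/20) - 16065 = 10762/(-3/20 - 20449/5 + sqrt(35)/20) - 16065 = 10762/(-81799/20 + sqrt(35)/20) - 16065 = -16065 + 10762/(-81799/20 + sqrt(35)/20)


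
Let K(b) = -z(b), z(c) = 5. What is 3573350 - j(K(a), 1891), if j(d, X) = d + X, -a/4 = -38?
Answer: 3571464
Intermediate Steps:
a = 152 (a = -4*(-38) = 152)
K(b) = -5 (K(b) = -1*5 = -5)
j(d, X) = X + d
3573350 - j(K(a), 1891) = 3573350 - (1891 - 5) = 3573350 - 1*1886 = 3573350 - 1886 = 3571464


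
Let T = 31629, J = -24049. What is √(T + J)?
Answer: 2*√1895 ≈ 87.063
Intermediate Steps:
√(T + J) = √(31629 - 24049) = √7580 = 2*√1895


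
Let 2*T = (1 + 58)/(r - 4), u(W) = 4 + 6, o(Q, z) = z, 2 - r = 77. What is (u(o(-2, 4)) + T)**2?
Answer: 2313441/24964 ≈ 92.671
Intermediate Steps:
r = -75 (r = 2 - 1*77 = 2 - 77 = -75)
u(W) = 10
T = -59/158 (T = ((1 + 58)/(-75 - 4))/2 = (59/(-79))/2 = (59*(-1/79))/2 = (1/2)*(-59/79) = -59/158 ≈ -0.37342)
(u(o(-2, 4)) + T)**2 = (10 - 59/158)**2 = (1521/158)**2 = 2313441/24964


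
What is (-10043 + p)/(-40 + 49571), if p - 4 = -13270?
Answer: -23309/49531 ≈ -0.47059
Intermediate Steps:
p = -13266 (p = 4 - 13270 = -13266)
(-10043 + p)/(-40 + 49571) = (-10043 - 13266)/(-40 + 49571) = -23309/49531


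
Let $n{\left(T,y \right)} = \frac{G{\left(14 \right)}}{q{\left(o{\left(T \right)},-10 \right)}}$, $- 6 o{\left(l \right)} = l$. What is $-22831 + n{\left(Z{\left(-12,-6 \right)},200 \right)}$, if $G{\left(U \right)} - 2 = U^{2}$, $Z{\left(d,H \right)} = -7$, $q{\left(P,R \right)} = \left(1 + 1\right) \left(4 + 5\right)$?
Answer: $-22820$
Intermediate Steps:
$o{\left(l \right)} = - \frac{l}{6}$
$q{\left(P,R \right)} = 18$ ($q{\left(P,R \right)} = 2 \cdot 9 = 18$)
$G{\left(U \right)} = 2 + U^{2}$
$n{\left(T,y \right)} = 11$ ($n{\left(T,y \right)} = \frac{2 + 14^{2}}{18} = \left(2 + 196\right) \frac{1}{18} = 198 \cdot \frac{1}{18} = 11$)
$-22831 + n{\left(Z{\left(-12,-6 \right)},200 \right)} = -22831 + 11 = -22820$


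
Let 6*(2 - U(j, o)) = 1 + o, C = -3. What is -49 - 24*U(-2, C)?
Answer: -105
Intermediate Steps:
U(j, o) = 11/6 - o/6 (U(j, o) = 2 - (1 + o)/6 = 2 + (-⅙ - o/6) = 11/6 - o/6)
-49 - 24*U(-2, C) = -49 - 24*(11/6 - ⅙*(-3)) = -49 - 24*(11/6 + ½) = -49 - 24*7/3 = -49 - 56 = -105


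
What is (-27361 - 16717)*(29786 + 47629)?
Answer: -3412298370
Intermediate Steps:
(-27361 - 16717)*(29786 + 47629) = -44078*77415 = -3412298370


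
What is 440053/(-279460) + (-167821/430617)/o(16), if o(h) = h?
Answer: -769702024969/481360907280 ≈ -1.5990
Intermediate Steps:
440053/(-279460) + (-167821/430617)/o(16) = 440053/(-279460) - 167821/430617/16 = 440053*(-1/279460) - 167821*1/430617*(1/16) = -440053/279460 - 167821/430617*1/16 = -440053/279460 - 167821/6889872 = -769702024969/481360907280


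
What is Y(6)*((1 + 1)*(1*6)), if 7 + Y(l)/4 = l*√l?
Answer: -336 + 288*√6 ≈ 369.45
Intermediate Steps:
Y(l) = -28 + 4*l^(3/2) (Y(l) = -28 + 4*(l*√l) = -28 + 4*l^(3/2))
Y(6)*((1 + 1)*(1*6)) = (-28 + 4*6^(3/2))*((1 + 1)*(1*6)) = (-28 + 4*(6*√6))*(2*6) = (-28 + 24*√6)*12 = -336 + 288*√6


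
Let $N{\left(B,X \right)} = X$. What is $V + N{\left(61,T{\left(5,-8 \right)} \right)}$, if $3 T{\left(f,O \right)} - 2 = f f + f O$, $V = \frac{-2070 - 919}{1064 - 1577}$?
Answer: $\frac{766}{513} \approx 1.4932$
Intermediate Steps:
$V = \frac{2989}{513}$ ($V = - \frac{2989}{-513} = \left(-2989\right) \left(- \frac{1}{513}\right) = \frac{2989}{513} \approx 5.8265$)
$T{\left(f,O \right)} = \frac{2}{3} + \frac{f^{2}}{3} + \frac{O f}{3}$ ($T{\left(f,O \right)} = \frac{2}{3} + \frac{f f + f O}{3} = \frac{2}{3} + \frac{f^{2} + O f}{3} = \frac{2}{3} + \left(\frac{f^{2}}{3} + \frac{O f}{3}\right) = \frac{2}{3} + \frac{f^{2}}{3} + \frac{O f}{3}$)
$V + N{\left(61,T{\left(5,-8 \right)} \right)} = \frac{2989}{513} + \left(\frac{2}{3} + \frac{5^{2}}{3} + \frac{1}{3} \left(-8\right) 5\right) = \frac{2989}{513} + \left(\frac{2}{3} + \frac{1}{3} \cdot 25 - \frac{40}{3}\right) = \frac{2989}{513} + \left(\frac{2}{3} + \frac{25}{3} - \frac{40}{3}\right) = \frac{2989}{513} - \frac{13}{3} = \frac{766}{513}$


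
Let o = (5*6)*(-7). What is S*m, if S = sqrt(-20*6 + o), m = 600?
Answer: 600*I*sqrt(330) ≈ 10900.0*I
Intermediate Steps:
o = -210 (o = 30*(-7) = -210)
S = I*sqrt(330) (S = sqrt(-20*6 - 210) = sqrt(-120 - 210) = sqrt(-330) = I*sqrt(330) ≈ 18.166*I)
S*m = (I*sqrt(330))*600 = 600*I*sqrt(330)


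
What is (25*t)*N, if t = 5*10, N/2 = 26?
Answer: 65000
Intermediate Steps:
N = 52 (N = 2*26 = 52)
t = 50
(25*t)*N = (25*50)*52 = 1250*52 = 65000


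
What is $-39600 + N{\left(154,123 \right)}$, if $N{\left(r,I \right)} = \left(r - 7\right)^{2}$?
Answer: $-17991$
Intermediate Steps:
$N{\left(r,I \right)} = \left(-7 + r\right)^{2}$
$-39600 + N{\left(154,123 \right)} = -39600 + \left(-7 + 154\right)^{2} = -39600 + 147^{2} = -39600 + 21609 = -17991$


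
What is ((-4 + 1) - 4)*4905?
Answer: -34335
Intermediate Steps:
((-4 + 1) - 4)*4905 = (-3 - 4)*4905 = -7*4905 = -34335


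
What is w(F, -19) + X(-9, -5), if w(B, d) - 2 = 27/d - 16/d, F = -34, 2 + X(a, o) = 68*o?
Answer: -6471/19 ≈ -340.58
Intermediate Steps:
X(a, o) = -2 + 68*o
w(B, d) = 2 + 11/d (w(B, d) = 2 + (27/d - 16/d) = 2 + 11/d)
w(F, -19) + X(-9, -5) = (2 + 11/(-19)) + (-2 + 68*(-5)) = (2 + 11*(-1/19)) + (-2 - 340) = (2 - 11/19) - 342 = 27/19 - 342 = -6471/19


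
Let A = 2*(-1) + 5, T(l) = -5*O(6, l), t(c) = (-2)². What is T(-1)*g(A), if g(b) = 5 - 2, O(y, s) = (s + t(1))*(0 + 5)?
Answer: -225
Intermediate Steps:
t(c) = 4
O(y, s) = 20 + 5*s (O(y, s) = (s + 4)*(0 + 5) = (4 + s)*5 = 20 + 5*s)
T(l) = -100 - 25*l (T(l) = -5*(20 + 5*l) = -100 - 25*l)
A = 3 (A = -2 + 5 = 3)
g(b) = 3
T(-1)*g(A) = (-100 - 25*(-1))*3 = (-100 + 25)*3 = -75*3 = -225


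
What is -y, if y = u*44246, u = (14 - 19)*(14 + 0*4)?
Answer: 3097220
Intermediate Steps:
u = -70 (u = -5*(14 + 0) = -5*14 = -70)
y = -3097220 (y = -70*44246 = -3097220)
-y = -1*(-3097220) = 3097220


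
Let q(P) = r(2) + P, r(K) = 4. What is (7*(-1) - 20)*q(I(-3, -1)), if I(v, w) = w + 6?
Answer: -243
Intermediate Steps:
I(v, w) = 6 + w
q(P) = 4 + P
(7*(-1) - 20)*q(I(-3, -1)) = (7*(-1) - 20)*(4 + (6 - 1)) = (-7 - 20)*(4 + 5) = -27*9 = -243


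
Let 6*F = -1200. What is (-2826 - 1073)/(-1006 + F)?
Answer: 3899/1206 ≈ 3.2330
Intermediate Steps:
F = -200 (F = (⅙)*(-1200) = -200)
(-2826 - 1073)/(-1006 + F) = (-2826 - 1073)/(-1006 - 200) = -3899/(-1206) = -3899*(-1/1206) = 3899/1206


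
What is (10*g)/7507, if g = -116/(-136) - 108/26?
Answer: -7295/1659047 ≈ -0.0043971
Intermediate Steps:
g = -1459/442 (g = -116*(-1/136) - 108*1/26 = 29/34 - 54/13 = -1459/442 ≈ -3.3009)
(10*g)/7507 = (10*(-1459/442))/7507 = -7295/221*1/7507 = -7295/1659047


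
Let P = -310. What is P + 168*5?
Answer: 530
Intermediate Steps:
P + 168*5 = -310 + 168*5 = -310 + 840 = 530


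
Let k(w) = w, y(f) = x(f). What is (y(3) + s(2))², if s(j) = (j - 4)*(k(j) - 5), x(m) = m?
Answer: 81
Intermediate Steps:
y(f) = f
s(j) = (-5 + j)*(-4 + j) (s(j) = (j - 4)*(j - 5) = (-4 + j)*(-5 + j) = (-5 + j)*(-4 + j))
(y(3) + s(2))² = (3 + (20 + 2² - 9*2))² = (3 + (20 + 4 - 18))² = (3 + 6)² = 9² = 81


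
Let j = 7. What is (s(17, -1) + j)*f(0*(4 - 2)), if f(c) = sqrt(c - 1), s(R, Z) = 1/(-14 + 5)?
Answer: 62*I/9 ≈ 6.8889*I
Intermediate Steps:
s(R, Z) = -1/9 (s(R, Z) = 1/(-9) = -1/9)
f(c) = sqrt(-1 + c)
(s(17, -1) + j)*f(0*(4 - 2)) = (-1/9 + 7)*sqrt(-1 + 0*(4 - 2)) = 62*sqrt(-1 + 0*2)/9 = 62*sqrt(-1 + 0)/9 = 62*sqrt(-1)/9 = 62*I/9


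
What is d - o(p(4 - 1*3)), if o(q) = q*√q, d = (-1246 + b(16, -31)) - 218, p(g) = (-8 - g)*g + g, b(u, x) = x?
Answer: -1495 + 16*I*√2 ≈ -1495.0 + 22.627*I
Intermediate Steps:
p(g) = g + g*(-8 - g) (p(g) = g*(-8 - g) + g = g + g*(-8 - g))
d = -1495 (d = (-1246 - 31) - 218 = -1277 - 218 = -1495)
o(q) = q^(3/2)
d - o(p(4 - 1*3)) = -1495 - (-(4 - 1*3)*(7 + (4 - 1*3)))^(3/2) = -1495 - (-(4 - 3)*(7 + (4 - 3)))^(3/2) = -1495 - (-1*1*(7 + 1))^(3/2) = -1495 - (-1*1*8)^(3/2) = -1495 - (-8)^(3/2) = -1495 - (-16)*I*√2 = -1495 + 16*I*√2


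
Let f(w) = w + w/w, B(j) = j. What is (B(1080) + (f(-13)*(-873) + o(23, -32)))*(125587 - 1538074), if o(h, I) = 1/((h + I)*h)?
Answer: -375421937813/23 ≈ -1.6323e+10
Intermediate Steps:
o(h, I) = 1/(h*(I + h)) (o(h, I) = 1/((I + h)*h) = 1/(h*(I + h)))
f(w) = 1 + w (f(w) = w + 1 = 1 + w)
(B(1080) + (f(-13)*(-873) + o(23, -32)))*(125587 - 1538074) = (1080 + ((1 - 13)*(-873) + 1/(23*(-32 + 23))))*(125587 - 1538074) = (1080 + (-12*(-873) + (1/23)/(-9)))*(-1412487) = (1080 + (10476 + (1/23)*(-⅑)))*(-1412487) = (1080 + (10476 - 1/207))*(-1412487) = (1080 + 2168531/207)*(-1412487) = (2392091/207)*(-1412487) = -375421937813/23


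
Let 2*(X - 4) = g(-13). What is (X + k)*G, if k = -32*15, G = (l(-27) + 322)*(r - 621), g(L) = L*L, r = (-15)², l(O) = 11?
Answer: 51626322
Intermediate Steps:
r = 225
g(L) = L²
G = -131868 (G = (11 + 322)*(225 - 621) = 333*(-396) = -131868)
X = 177/2 (X = 4 + (½)*(-13)² = 4 + (½)*169 = 4 + 169/2 = 177/2 ≈ 88.500)
k = -480
(X + k)*G = (177/2 - 480)*(-131868) = -783/2*(-131868) = 51626322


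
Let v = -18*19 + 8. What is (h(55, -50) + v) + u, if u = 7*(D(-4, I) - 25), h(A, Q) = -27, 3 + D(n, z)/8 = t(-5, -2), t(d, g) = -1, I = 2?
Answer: -760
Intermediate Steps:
D(n, z) = -32 (D(n, z) = -24 + 8*(-1) = -24 - 8 = -32)
v = -334 (v = -342 + 8 = -334)
u = -399 (u = 7*(-32 - 25) = 7*(-57) = -399)
(h(55, -50) + v) + u = (-27 - 334) - 399 = -361 - 399 = -760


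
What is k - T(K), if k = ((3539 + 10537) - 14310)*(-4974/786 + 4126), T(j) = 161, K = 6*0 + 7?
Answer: -126305509/131 ≈ -9.6416e+5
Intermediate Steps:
K = 7 (K = 0 + 7 = 7)
k = -126284418/131 (k = (14076 - 14310)*(-4974*1/786 + 4126) = -234*(-829/131 + 4126) = -234*539677/131 = -126284418/131 ≈ -9.6400e+5)
k - T(K) = -126284418/131 - 1*161 = -126284418/131 - 161 = -126305509/131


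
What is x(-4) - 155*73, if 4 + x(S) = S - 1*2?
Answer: -11325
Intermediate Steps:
x(S) = -6 + S (x(S) = -4 + (S - 1*2) = -4 + (S - 2) = -4 + (-2 + S) = -6 + S)
x(-4) - 155*73 = (-6 - 4) - 155*73 = -10 - 11315 = -11325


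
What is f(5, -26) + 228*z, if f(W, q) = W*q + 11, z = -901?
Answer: -205547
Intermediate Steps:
f(W, q) = 11 + W*q
f(5, -26) + 228*z = (11 + 5*(-26)) + 228*(-901) = (11 - 130) - 205428 = -119 - 205428 = -205547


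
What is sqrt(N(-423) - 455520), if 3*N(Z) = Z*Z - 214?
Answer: I*sqrt(3563535)/3 ≈ 629.24*I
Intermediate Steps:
N(Z) = -214/3 + Z**2/3 (N(Z) = (Z*Z - 214)/3 = (Z**2 - 214)/3 = (-214 + Z**2)/3 = -214/3 + Z**2/3)
sqrt(N(-423) - 455520) = sqrt((-214/3 + (1/3)*(-423)**2) - 455520) = sqrt((-214/3 + (1/3)*178929) - 455520) = sqrt((-214/3 + 59643) - 455520) = sqrt(178715/3 - 455520) = sqrt(-1187845/3) = I*sqrt(3563535)/3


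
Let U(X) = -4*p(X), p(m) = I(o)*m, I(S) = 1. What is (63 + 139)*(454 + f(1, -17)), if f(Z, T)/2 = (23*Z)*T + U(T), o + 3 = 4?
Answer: -38784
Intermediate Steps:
o = 1 (o = -3 + 4 = 1)
p(m) = m (p(m) = 1*m = m)
U(X) = -4*X
f(Z, T) = -8*T + 46*T*Z (f(Z, T) = 2*((23*Z)*T - 4*T) = 2*(23*T*Z - 4*T) = 2*(-4*T + 23*T*Z) = -8*T + 46*T*Z)
(63 + 139)*(454 + f(1, -17)) = (63 + 139)*(454 + 2*(-17)*(-4 + 23*1)) = 202*(454 + 2*(-17)*(-4 + 23)) = 202*(454 + 2*(-17)*19) = 202*(454 - 646) = 202*(-192) = -38784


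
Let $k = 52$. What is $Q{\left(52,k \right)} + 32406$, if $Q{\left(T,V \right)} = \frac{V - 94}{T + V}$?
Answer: $\frac{1685091}{52} \approx 32406.0$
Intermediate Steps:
$Q{\left(T,V \right)} = \frac{-94 + V}{T + V}$
$Q{\left(52,k \right)} + 32406 = \frac{-94 + 52}{52 + 52} + 32406 = \frac{1}{104} \left(-42\right) + 32406 = - \frac{21}{52} + 32406 = \frac{1685091}{52}$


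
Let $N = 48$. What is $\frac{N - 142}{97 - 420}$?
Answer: $\frac{94}{323} \approx 0.29102$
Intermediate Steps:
$\frac{N - 142}{97 - 420} = \frac{48 - 142}{97 - 420} = - \frac{94}{-323} = \left(-94\right) \left(- \frac{1}{323}\right) = \frac{94}{323}$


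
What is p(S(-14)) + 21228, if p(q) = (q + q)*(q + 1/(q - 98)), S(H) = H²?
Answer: 98064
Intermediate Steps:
p(q) = 2*q*(q + 1/(-98 + q)) (p(q) = (2*q)*(q + 1/(-98 + q)) = 2*q*(q + 1/(-98 + q)))
p(S(-14)) + 21228 = 2*(-14)²*(1 + ((-14)²)² - 98*(-14)²)/(-98 + (-14)²) + 21228 = 2*196*(1 + 196² - 98*196)/(-98 + 196) + 21228 = 2*196*(1 + 38416 - 19208)/98 + 21228 = 2*196*(1/98)*19209 + 21228 = 76836 + 21228 = 98064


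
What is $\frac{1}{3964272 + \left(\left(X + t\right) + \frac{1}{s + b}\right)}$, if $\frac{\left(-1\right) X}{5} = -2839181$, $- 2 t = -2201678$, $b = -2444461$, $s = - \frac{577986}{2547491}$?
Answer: $\frac{6227242975337}{119943026583851014901} \approx 5.1918 \cdot 10^{-8}$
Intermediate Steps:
$s = - \frac{577986}{2547491}$ ($s = \left(-577986\right) \frac{1}{2547491} = - \frac{577986}{2547491} \approx -0.22688$)
$t = 1100839$ ($t = \left(- \frac{1}{2}\right) \left(-2201678\right) = 1100839$)
$X = 14195905$ ($X = \left(-5\right) \left(-2839181\right) = 14195905$)
$\frac{1}{3964272 + \left(\left(X + t\right) + \frac{1}{s + b}\right)} = \frac{1}{3964272 + \left(\left(14195905 + 1100839\right) + \frac{1}{- \frac{577986}{2547491} - 2444461}\right)} = \frac{1}{3964272 + \left(15296744 + \frac{1}{- \frac{6227242975337}{2547491}}\right)} = \frac{1}{3964272 + \left(15296744 - \frac{2547491}{6227242975337}\right)} = \frac{1}{3964272 + \frac{95256541619525855237}{6227242975337}} = \frac{1}{\frac{119943026583851014901}{6227242975337}} = \frac{6227242975337}{119943026583851014901}$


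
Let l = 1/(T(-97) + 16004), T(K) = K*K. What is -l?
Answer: -1/25413 ≈ -3.9350e-5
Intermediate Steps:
T(K) = K²
l = 1/25413 (l = 1/((-97)² + 16004) = 1/(9409 + 16004) = 1/25413 ≈ 3.9350e-5)
-l = -1*1/25413 = -1/25413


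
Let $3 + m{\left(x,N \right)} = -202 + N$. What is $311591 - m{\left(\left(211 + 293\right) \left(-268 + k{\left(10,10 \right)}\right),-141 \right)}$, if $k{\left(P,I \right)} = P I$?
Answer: $311937$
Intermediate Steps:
$k{\left(P,I \right)} = I P$
$m{\left(x,N \right)} = -205 + N$ ($m{\left(x,N \right)} = -3 + \left(-202 + N\right) = -205 + N$)
$311591 - m{\left(\left(211 + 293\right) \left(-268 + k{\left(10,10 \right)}\right),-141 \right)} = 311591 - \left(-205 - 141\right) = 311591 - -346 = 311591 + 346 = 311937$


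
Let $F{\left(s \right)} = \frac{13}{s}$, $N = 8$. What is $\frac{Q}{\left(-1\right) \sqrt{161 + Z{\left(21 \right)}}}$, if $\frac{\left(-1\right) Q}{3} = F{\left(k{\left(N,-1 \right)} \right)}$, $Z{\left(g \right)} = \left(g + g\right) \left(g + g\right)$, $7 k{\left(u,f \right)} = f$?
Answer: $- \frac{39 \sqrt{77}}{55} \approx -6.2222$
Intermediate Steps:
$k{\left(u,f \right)} = \frac{f}{7}$
$Z{\left(g \right)} = 4 g^{2}$ ($Z{\left(g \right)} = 2 g 2 g = 4 g^{2}$)
$Q = 273$ ($Q = - 3 \frac{13}{\frac{1}{7} \left(-1\right)} = - 3 \frac{13}{- \frac{1}{7}} = - 3 \cdot 13 \left(-7\right) = \left(-3\right) \left(-91\right) = 273$)
$\frac{Q}{\left(-1\right) \sqrt{161 + Z{\left(21 \right)}}} = \frac{273}{\left(-1\right) \sqrt{161 + 4 \cdot 21^{2}}} = \frac{273}{\left(-1\right) \sqrt{161 + 4 \cdot 441}} = \frac{273}{\left(-1\right) \sqrt{161 + 1764}} = \frac{273}{\left(-1\right) \sqrt{1925}} = \frac{273}{\left(-1\right) 5 \sqrt{77}} = \frac{273}{\left(-5\right) \sqrt{77}} = 273 \left(- \frac{\sqrt{77}}{385}\right) = - \frac{39 \sqrt{77}}{55}$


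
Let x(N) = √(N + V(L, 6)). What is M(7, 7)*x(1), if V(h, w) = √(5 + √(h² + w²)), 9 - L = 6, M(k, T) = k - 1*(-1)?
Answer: 8*√(1 + √(5 + 3*√5)) ≈ 16.822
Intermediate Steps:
M(k, T) = 1 + k (M(k, T) = k + 1 = 1 + k)
L = 3 (L = 9 - 1*6 = 9 - 6 = 3)
x(N) = √(N + √(5 + 3*√5)) (x(N) = √(N + √(5 + √(3² + 6²))) = √(N + √(5 + √(9 + 36))) = √(N + √(5 + √45)) = √(N + √(5 + 3*√5)))
M(7, 7)*x(1) = (1 + 7)*√(1 + √(5 + 3*√5)) = 8*√(1 + √(5 + 3*√5))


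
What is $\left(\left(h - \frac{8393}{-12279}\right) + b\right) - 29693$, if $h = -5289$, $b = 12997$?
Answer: $- \frac{269945422}{12279} \approx -21984.0$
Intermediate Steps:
$\left(\left(h - \frac{8393}{-12279}\right) + b\right) - 29693 = \left(\left(-5289 - \frac{8393}{-12279}\right) + 12997\right) - 29693 = \left(\left(-5289 - 8393 \left(- \frac{1}{12279}\right)\right) + 12997\right) - 29693 = \left(\left(-5289 - - \frac{8393}{12279}\right) + 12997\right) - 29693 = \left(\left(-5289 + \frac{8393}{12279}\right) + 12997\right) - 29693 = \left(- \frac{64935238}{12279} + 12997\right) - 29693 = \frac{94654925}{12279} - 29693 = - \frac{269945422}{12279}$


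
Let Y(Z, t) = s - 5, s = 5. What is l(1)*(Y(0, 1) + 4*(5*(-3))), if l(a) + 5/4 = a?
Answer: 15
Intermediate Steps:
Y(Z, t) = 0 (Y(Z, t) = 5 - 5 = 0)
l(a) = -5/4 + a
l(1)*(Y(0, 1) + 4*(5*(-3))) = (-5/4 + 1)*(0 + 4*(5*(-3))) = -(0 + 4*(-15))/4 = -(0 - 60)/4 = -¼*(-60) = 15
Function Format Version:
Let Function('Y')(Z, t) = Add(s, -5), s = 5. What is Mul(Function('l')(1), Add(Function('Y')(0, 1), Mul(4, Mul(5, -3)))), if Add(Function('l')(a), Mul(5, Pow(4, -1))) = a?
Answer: 15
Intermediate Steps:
Function('Y')(Z, t) = 0 (Function('Y')(Z, t) = Add(5, -5) = 0)
Function('l')(a) = Add(Rational(-5, 4), a)
Mul(Function('l')(1), Add(Function('Y')(0, 1), Mul(4, Mul(5, -3)))) = Mul(Add(Rational(-5, 4), 1), Add(0, Mul(4, Mul(5, -3)))) = Mul(Rational(-1, 4), Add(0, Mul(4, -15))) = Mul(Rational(-1, 4), Add(0, -60)) = Mul(Rational(-1, 4), -60) = 15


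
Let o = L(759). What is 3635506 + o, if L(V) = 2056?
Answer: 3637562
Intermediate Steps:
o = 2056
3635506 + o = 3635506 + 2056 = 3637562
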